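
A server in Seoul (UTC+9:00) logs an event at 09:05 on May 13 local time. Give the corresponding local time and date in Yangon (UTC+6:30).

06:35 on May 13

Yangon is 2:30 behind Seoul.
Shift by the zone difference: 09:05 − 2:30 = 06:35 on May 13 in Yangon.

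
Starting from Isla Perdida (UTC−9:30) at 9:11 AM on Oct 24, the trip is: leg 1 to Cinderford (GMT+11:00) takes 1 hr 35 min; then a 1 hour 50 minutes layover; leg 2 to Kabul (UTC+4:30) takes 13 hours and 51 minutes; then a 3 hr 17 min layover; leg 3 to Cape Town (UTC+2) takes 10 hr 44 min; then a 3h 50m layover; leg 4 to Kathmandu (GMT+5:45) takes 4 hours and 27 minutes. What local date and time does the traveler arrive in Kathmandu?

4:00 PM on Oct 26

Convert departure to UTC: 9:11 AM + 9:30 = 6:41 PM UTC on Oct 24.
Add 1 hour and 35 minutes leg 1 → 8:16 PM UTC.
Add 1 hour and 50 minutes layover in Cinderford → 10:06 PM UTC.
Add 13 hours and 51 minutes leg 2 → 11:57 AM UTC (Oct 25).
Add 3 hours and 17 minutes layover in Kabul → 3:14 PM UTC.
Add 10 hours 44 minutes leg 3 → 1:58 AM UTC (Oct 26).
Add 3 hours and 50 minutes layover in Cape Town → 5:48 AM UTC.
Add 4 hours 27 minutes leg 4 → 10:15 AM UTC.
Kathmandu is UTC+5:45, so local arrival = 10:15 AM + 5:45 = 4:00 PM on Oct 26.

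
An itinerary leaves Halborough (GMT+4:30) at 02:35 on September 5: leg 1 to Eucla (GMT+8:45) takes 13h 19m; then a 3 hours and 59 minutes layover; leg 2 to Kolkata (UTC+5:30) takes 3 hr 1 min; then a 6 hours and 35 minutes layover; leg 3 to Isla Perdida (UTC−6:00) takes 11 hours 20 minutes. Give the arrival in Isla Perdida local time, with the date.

Convert departure to UTC: 02:35 − 4:30 = 22:05 UTC on Sep 4.
Add 13 hours 19 minutes leg 1 → 11:24 UTC (Sep 5).
Add 3 hours 59 minutes layover in Eucla → 15:23 UTC.
Add 3 hours and 1 minute leg 2 → 18:24 UTC.
Add 6 hours 35 minutes layover in Kolkata → 00:59 UTC (Sep 6).
Add 11 hours 20 minutes leg 3 → 12:19 UTC.
Isla Perdida is UTC−6:00, so local arrival = 12:19 − 6:00 = 06:19 on Sep 6.

06:19 on September 6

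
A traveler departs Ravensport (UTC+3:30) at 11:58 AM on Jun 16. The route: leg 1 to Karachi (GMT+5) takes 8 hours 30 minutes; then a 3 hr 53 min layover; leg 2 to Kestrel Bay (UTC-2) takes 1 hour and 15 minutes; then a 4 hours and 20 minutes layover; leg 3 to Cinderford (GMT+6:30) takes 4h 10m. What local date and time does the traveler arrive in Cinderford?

Convert departure to UTC: 11:58 AM − 3:30 = 8:28 AM UTC on Jun 16.
Add 8 hours and 30 minutes leg 1 → 4:58 PM UTC.
Add 3 hours 53 minutes layover in Karachi → 8:51 PM UTC.
Add 1 hour 15 minutes leg 2 → 10:06 PM UTC.
Add 4 hours and 20 minutes layover in Kestrel Bay → 2:26 AM UTC (Jun 17).
Add 4 hours and 10 minutes leg 3 → 6:36 AM UTC.
Cinderford is UTC+6:30, so local arrival = 6:36 AM + 6:30 = 1:06 PM on Jun 17.

1:06 PM on June 17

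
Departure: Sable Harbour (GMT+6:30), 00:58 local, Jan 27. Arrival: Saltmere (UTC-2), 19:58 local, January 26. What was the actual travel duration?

3 hours 30 minutes

Departure in UTC: 00:58 − 6:30 = 18:28 on Jan 26.
Arrival in UTC: 19:58 + 2:00 = 21:58 on Jan 26.
Elapsed = 21:58 − 18:28 = 3 hours 30 minutes.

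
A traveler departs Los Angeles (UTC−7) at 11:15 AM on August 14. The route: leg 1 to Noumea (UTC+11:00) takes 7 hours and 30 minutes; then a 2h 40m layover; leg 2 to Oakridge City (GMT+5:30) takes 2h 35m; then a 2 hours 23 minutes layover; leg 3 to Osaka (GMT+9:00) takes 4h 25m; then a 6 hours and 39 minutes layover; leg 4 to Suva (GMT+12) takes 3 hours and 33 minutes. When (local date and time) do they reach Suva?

Convert departure to UTC: 11:15 AM + 7:00 = 6:15 PM UTC on Aug 14.
Add 7 hours and 30 minutes leg 1 → 1:45 AM UTC (Aug 15).
Add 2 hours 40 minutes layover in Noumea → 4:25 AM UTC.
Add 2 hours and 35 minutes leg 2 → 7:00 AM UTC.
Add 2 hours and 23 minutes layover in Oakridge City → 9:23 AM UTC.
Add 4 hours 25 minutes leg 3 → 1:48 PM UTC.
Add 6 hours and 39 minutes layover in Osaka → 8:27 PM UTC.
Add 3 hours 33 minutes leg 4 → 12:00 AM UTC (Aug 16).
Suva is UTC+12:00, so local arrival = 12:00 AM + 12:00 = 12:00 PM on Aug 16.

12:00 PM on August 16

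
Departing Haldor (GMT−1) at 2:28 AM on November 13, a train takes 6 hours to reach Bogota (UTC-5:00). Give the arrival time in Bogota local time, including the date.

4:28 AM on Nov 13

Convert departure to UTC: 2:28 AM + 1:00 = 3:28 AM UTC on Nov 13.
Add 6 hours travel time → 9:28 AM UTC.
Bogota is UTC−5:00, so local arrival = 9:28 AM − 5:00 = 4:28 AM on Nov 13.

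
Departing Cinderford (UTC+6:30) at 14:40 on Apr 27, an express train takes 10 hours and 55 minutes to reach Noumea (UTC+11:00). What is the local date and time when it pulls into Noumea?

06:05 on April 28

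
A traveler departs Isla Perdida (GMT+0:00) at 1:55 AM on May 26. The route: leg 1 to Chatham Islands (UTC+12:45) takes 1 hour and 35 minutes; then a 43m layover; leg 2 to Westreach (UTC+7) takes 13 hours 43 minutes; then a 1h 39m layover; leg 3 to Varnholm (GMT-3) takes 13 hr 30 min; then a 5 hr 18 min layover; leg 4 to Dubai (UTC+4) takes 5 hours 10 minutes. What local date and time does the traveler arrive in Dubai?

11:33 PM on May 27

Isla Perdida is at UTC+0, so departure is already 1:55 AM UTC on May 26.
Add 1 hour and 35 minutes leg 1 → 3:30 AM UTC.
Add 43 minutes layover in Chatham Islands → 4:13 AM UTC.
Add 13 hours and 43 minutes leg 2 → 5:56 PM UTC.
Add 1 hour and 39 minutes layover in Westreach → 7:35 PM UTC.
Add 13 hours 30 minutes leg 3 → 9:05 AM UTC (May 27).
Add 5 hours 18 minutes layover in Varnholm → 2:23 PM UTC.
Add 5 hours 10 minutes leg 4 → 7:33 PM UTC.
Dubai is UTC+4:00, so local arrival = 7:33 PM + 4:00 = 11:33 PM on May 27.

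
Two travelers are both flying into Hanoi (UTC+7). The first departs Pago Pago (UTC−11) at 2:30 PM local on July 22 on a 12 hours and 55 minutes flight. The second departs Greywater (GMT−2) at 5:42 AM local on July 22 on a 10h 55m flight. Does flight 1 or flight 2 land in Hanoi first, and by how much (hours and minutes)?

the second, by 19 hours 48 minutes

Flight 1 in UTC: 2:30 PM + 11:00 = 1:30 AM on Jul 23.
+12 hours and 55 minutes → arrive 2:25 PM UTC on Jul 23.
Flight 2 in UTC: 5:42 AM + 2:00 = 7:42 AM on Jul 22.
+10 hours 55 minutes → arrive 6:37 PM UTC on Jul 22.
Flight 2 lands earlier by 19 hours 48 minutes.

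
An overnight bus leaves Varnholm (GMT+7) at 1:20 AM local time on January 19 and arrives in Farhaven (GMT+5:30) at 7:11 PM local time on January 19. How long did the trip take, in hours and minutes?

Departure in UTC: 1:20 AM − 7:00 = 6:20 PM on Jan 18.
Arrival in UTC: 7:11 PM − 5:30 = 1:41 PM on Jan 19.
Elapsed = 1:41 PM − 6:20 PM (+1 day) = 19 hours 21 minutes.

19 hours 21 minutes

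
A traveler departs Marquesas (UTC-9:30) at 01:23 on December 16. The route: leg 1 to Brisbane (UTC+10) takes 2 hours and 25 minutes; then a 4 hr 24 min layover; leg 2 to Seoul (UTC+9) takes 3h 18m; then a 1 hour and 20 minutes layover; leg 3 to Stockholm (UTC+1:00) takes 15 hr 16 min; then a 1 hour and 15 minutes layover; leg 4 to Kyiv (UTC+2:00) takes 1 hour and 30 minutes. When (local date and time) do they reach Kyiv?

18:21 on December 17

Convert departure to UTC: 01:23 + 9:30 = 10:53 UTC on Dec 16.
Add 2 hours 25 minutes leg 1 → 13:18 UTC.
Add 4 hours 24 minutes layover in Brisbane → 17:42 UTC.
Add 3 hours and 18 minutes leg 2 → 21:00 UTC.
Add 1 hour 20 minutes layover in Seoul → 22:20 UTC.
Add 15 hours 16 minutes leg 3 → 13:36 UTC (Dec 17).
Add 1 hour and 15 minutes layover in Stockholm → 14:51 UTC.
Add 1 hour 30 minutes leg 4 → 16:21 UTC.
Kyiv is UTC+2:00, so local arrival = 16:21 + 2:00 = 18:21 on Dec 17.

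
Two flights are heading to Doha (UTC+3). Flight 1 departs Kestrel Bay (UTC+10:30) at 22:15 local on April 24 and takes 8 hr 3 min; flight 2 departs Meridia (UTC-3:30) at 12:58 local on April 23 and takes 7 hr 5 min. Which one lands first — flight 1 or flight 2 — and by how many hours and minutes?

Flight 1 in UTC: 22:15 − 10:30 = 11:45 on Apr 24.
+8 hours 3 minutes → arrive 19:48 UTC on Apr 24.
Flight 2 in UTC: 12:58 + 3:30 = 16:28 on Apr 23.
+7 hours and 5 minutes → arrive 23:33 UTC on Apr 23.
Flight 2 lands earlier by 20 hours 15 minutes.

the second, by 20 hours 15 minutes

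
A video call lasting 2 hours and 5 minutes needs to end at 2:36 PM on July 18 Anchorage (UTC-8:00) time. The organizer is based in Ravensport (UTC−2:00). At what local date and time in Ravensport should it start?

Target end time in UTC: 2:36 PM + 8:00 = 10:36 PM on Jul 18.
Subtract 2 hours 5 minutes → start 8:31 PM UTC on Jul 18.
Ravensport is UTC−2:00: 8:31 PM − 2:00 = 6:31 PM on Jul 18.

6:31 PM on July 18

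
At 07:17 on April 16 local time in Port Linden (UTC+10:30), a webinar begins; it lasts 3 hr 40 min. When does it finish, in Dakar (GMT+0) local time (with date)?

00:27 on April 16

Convert start to UTC: 07:17 − 10:30 = 20:47 UTC on Apr 15.
Add 3 hours and 40 minutes duration → 00:27 UTC (Apr 16).
Dakar is UTC+0, so local end time is the same: 00:27 on Apr 16.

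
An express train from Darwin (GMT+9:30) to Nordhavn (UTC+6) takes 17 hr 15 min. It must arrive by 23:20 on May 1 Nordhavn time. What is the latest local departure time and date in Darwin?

Target arrival in UTC: 23:20 − 6:00 = 17:20 on May 1.
Subtract 17 hours 15 minutes → departure 00:05 UTC on May 1.
Darwin is UTC+9:30: 00:05 + 9:30 = 09:35 on May 1.

09:35 on May 1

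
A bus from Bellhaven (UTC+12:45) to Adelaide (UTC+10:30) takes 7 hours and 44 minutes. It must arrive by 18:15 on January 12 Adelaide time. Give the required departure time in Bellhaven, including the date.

12:46 on January 12

Target arrival in UTC: 18:15 − 10:30 = 07:45 on Jan 12.
Subtract 7 hours and 44 minutes → departure 00:01 UTC on Jan 12.
Bellhaven is UTC+12:45: 00:01 + 12:45 = 12:46 on Jan 12.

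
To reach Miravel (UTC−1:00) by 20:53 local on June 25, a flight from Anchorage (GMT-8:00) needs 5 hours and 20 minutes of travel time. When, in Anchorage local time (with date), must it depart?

08:33 on June 25

Target arrival in UTC: 20:53 + 1:00 = 21:53 on Jun 25.
Subtract 5 hours and 20 minutes → departure 16:33 UTC on Jun 25.
Anchorage is UTC−8:00: 16:33 − 8:00 = 08:33 on Jun 25.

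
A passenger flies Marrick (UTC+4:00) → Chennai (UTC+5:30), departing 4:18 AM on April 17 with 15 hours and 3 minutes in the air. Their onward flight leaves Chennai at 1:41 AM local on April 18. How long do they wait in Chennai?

Convert departure to UTC: 4:18 AM − 4:00 = 12:18 AM UTC on Apr 17.
Add 15 hours 3 minutes flight time → 3:21 PM UTC.
Chennai is UTC+5:30, so local arrival = 3:21 PM + 5:30 = 8:51 PM on Apr 17.
Layover = 1:41 AM − 8:51 PM (+1 day) = 4 hours 50 minutes.

4 hours 50 minutes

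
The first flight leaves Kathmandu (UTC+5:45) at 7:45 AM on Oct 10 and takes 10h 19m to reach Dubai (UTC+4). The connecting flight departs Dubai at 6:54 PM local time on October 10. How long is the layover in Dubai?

2 hours 35 minutes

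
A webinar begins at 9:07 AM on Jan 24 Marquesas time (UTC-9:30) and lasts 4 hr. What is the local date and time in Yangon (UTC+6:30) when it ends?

Yangon is 16:00 ahead of Marquesas.
After 4 hours it is 1:07 PM in Marquesas.
Shift by the zone difference: 1:07 PM + 16:00 = 5:07 AM on Jan 25 in Yangon.

5:07 AM on January 25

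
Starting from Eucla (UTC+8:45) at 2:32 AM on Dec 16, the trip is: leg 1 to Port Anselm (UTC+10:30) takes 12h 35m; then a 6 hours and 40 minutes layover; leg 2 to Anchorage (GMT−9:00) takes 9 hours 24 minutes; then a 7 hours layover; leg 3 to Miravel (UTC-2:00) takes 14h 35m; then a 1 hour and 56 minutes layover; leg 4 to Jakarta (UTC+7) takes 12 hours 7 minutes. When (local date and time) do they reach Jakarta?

Convert departure to UTC: 2:32 AM − 8:45 = 5:47 PM UTC on Dec 15.
Add 12 hours 35 minutes leg 1 → 6:22 AM UTC (Dec 16).
Add 6 hours 40 minutes layover in Port Anselm → 1:02 PM UTC.
Add 9 hours and 24 minutes leg 2 → 10:26 PM UTC.
Add 7 hours layover in Anchorage → 5:26 AM UTC (Dec 17).
Add 14 hours 35 minutes leg 3 → 8:01 PM UTC.
Add 1 hour and 56 minutes layover in Miravel → 9:57 PM UTC.
Add 12 hours and 7 minutes leg 4 → 10:04 AM UTC (Dec 18).
Jakarta is UTC+7:00, so local arrival = 10:04 AM + 7:00 = 5:04 PM on Dec 18.

5:04 PM on December 18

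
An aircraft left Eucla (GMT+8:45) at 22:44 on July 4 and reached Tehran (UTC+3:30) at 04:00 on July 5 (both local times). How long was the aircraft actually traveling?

Departure in UTC: 22:44 − 8:45 = 13:59 on Jul 4.
Arrival in UTC: 04:00 − 3:30 = 00:30 on Jul 5.
Elapsed = 00:30 − 13:59 (+1 day) = 10 hours 31 minutes.

10 hours 31 minutes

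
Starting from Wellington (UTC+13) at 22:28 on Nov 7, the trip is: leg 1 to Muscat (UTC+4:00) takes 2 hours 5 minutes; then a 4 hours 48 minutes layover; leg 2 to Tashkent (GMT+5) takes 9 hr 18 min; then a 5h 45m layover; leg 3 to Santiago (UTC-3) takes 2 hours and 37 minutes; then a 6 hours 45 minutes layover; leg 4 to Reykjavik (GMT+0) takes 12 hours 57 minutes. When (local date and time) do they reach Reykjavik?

Convert departure to UTC: 22:28 − 13:00 = 09:28 UTC on Nov 7.
Add 2 hours and 5 minutes leg 1 → 11:33 UTC.
Add 4 hours and 48 minutes layover in Muscat → 16:21 UTC.
Add 9 hours and 18 minutes leg 2 → 01:39 UTC (Nov 8).
Add 5 hours and 45 minutes layover in Tashkent → 07:24 UTC.
Add 2 hours 37 minutes leg 3 → 10:01 UTC.
Add 6 hours 45 minutes layover in Santiago → 16:46 UTC.
Add 12 hours and 57 minutes leg 4 → 05:43 UTC (Nov 9).
Reykjavik is UTC+0, so local arrival is the same: 05:43 on Nov 9.

05:43 on Nov 9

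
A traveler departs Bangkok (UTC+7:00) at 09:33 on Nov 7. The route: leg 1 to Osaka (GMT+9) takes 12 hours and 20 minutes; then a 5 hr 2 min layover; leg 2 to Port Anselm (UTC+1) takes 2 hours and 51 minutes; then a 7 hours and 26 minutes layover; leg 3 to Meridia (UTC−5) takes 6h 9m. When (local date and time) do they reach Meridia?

07:21 on Nov 8

Convert departure to UTC: 09:33 − 7:00 = 02:33 UTC on Nov 7.
Add 12 hours and 20 minutes leg 1 → 14:53 UTC.
Add 5 hours 2 minutes layover in Osaka → 19:55 UTC.
Add 2 hours 51 minutes leg 2 → 22:46 UTC.
Add 7 hours 26 minutes layover in Port Anselm → 06:12 UTC (Nov 8).
Add 6 hours and 9 minutes leg 3 → 12:21 UTC.
Meridia is UTC−5:00, so local arrival = 12:21 − 5:00 = 07:21 on Nov 8.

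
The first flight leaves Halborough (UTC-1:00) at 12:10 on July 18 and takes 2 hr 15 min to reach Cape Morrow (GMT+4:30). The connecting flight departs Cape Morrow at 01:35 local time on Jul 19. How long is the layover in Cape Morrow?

Convert departure to UTC: 12:10 + 1:00 = 13:10 UTC on Jul 18.
Add 2 hours 15 minutes flight time → 15:25 UTC.
Cape Morrow is UTC+4:30, so local arrival = 15:25 + 4:30 = 19:55 on Jul 18.
Layover = 01:35 − 19:55 (+1 day) = 5 hours 40 minutes.

5 hours 40 minutes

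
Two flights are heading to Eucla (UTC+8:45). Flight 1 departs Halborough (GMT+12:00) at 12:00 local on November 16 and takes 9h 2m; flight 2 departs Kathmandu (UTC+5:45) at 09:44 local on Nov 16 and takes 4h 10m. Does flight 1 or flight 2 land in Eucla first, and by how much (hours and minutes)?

Flight 1 in UTC: 12:00 − 12:00 = 00:00 on Nov 16.
+9 hours 2 minutes → arrive 09:02 UTC on Nov 16.
Flight 2 in UTC: 09:44 − 5:45 = 03:59 on Nov 16.
+4 hours and 10 minutes → arrive 08:09 UTC on Nov 16.
Flight 2 lands earlier by 53 minutes.

the second, by 53 minutes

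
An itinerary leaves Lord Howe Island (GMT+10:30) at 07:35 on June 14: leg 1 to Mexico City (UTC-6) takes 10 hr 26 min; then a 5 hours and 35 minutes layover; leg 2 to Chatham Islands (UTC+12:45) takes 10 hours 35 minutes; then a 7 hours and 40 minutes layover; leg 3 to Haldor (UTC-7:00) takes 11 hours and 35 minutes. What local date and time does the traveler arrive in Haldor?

11:56 on Jun 15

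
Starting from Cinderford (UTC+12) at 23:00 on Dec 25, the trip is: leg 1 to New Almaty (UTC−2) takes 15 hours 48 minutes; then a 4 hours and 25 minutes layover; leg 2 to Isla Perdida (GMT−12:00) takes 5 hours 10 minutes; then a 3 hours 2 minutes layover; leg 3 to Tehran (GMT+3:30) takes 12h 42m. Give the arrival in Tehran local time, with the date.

07:37 on Dec 27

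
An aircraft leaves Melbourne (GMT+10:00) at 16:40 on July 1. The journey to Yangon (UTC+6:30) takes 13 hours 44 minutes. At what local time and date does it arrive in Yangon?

Convert departure to UTC: 16:40 − 10:00 = 06:40 UTC on Jul 1.
Add 13 hours 44 minutes travel time → 20:24 UTC.
Yangon is UTC+6:30, so local arrival = 20:24 + 6:30 = 02:54 on Jul 2.

02:54 on Jul 2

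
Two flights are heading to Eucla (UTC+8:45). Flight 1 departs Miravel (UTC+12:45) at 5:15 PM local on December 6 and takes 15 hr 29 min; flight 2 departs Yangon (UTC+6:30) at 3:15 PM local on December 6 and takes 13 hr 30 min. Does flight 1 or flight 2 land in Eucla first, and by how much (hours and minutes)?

the first, by 2 hours 16 minutes

Flight 1 in UTC: 5:15 PM − 12:45 = 4:30 AM on Dec 6.
+15 hours 29 minutes → arrive 7:59 PM UTC on Dec 6.
Flight 2 in UTC: 3:15 PM − 6:30 = 8:45 AM on Dec 6.
+13 hours 30 minutes → arrive 10:15 PM UTC on Dec 6.
Flight 1 lands earlier by 2 hours 16 minutes.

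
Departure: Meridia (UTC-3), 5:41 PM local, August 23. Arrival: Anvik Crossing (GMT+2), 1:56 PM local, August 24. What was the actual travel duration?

Departure in UTC: 5:41 PM + 3:00 = 8:41 PM on Aug 23.
Arrival in UTC: 1:56 PM − 2:00 = 11:56 AM on Aug 24.
Elapsed = 11:56 AM − 8:41 PM (+1 day) = 15 hours 15 minutes.

15 hours 15 minutes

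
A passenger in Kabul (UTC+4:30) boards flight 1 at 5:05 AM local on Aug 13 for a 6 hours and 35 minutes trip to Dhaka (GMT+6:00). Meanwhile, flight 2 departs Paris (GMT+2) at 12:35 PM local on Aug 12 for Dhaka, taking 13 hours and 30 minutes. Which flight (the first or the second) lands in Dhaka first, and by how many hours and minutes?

Flight 1 in UTC: 5:05 AM − 4:30 = 12:35 AM on Aug 13.
+6 hours 35 minutes → arrive 7:10 AM UTC on Aug 13.
Flight 2 in UTC: 12:35 PM − 2:00 = 10:35 AM on Aug 12.
+13 hours 30 minutes → arrive 12:05 AM UTC on Aug 13.
Flight 2 lands earlier by 7 hours 5 minutes.

the second, by 7 hours 5 minutes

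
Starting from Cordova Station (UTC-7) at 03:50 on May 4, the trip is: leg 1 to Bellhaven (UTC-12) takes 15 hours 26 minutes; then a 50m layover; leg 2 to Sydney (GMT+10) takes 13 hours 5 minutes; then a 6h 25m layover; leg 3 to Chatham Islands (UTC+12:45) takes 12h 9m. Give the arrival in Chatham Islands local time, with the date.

23:30 on May 6

Convert departure to UTC: 03:50 + 7:00 = 10:50 UTC on May 4.
Add 15 hours 26 minutes leg 1 → 02:16 UTC (May 5).
Add 50 minutes layover in Bellhaven → 03:06 UTC.
Add 13 hours 5 minutes leg 2 → 16:11 UTC.
Add 6 hours 25 minutes layover in Sydney → 22:36 UTC.
Add 12 hours 9 minutes leg 3 → 10:45 UTC (May 6).
Chatham Islands is UTC+12:45, so local arrival = 10:45 + 12:45 = 23:30 on May 6.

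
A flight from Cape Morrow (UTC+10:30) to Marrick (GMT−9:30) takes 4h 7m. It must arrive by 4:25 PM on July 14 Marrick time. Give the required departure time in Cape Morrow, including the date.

Target arrival in UTC: 4:25 PM + 9:30 = 1:55 AM on Jul 15.
Subtract 4 hours and 7 minutes → departure 9:48 PM UTC on Jul 14.
Cape Morrow is UTC+10:30: 9:48 PM + 10:30 = 8:18 AM on Jul 15.

8:18 AM on July 15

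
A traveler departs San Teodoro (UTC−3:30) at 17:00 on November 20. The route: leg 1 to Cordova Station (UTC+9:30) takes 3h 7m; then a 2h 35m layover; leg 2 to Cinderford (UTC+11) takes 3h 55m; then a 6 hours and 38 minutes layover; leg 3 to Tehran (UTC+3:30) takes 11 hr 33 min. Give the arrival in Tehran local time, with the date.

Convert departure to UTC: 17:00 + 3:30 = 20:30 UTC on Nov 20.
Add 3 hours and 7 minutes leg 1 → 23:37 UTC.
Add 2 hours 35 minutes layover in Cordova Station → 02:12 UTC (Nov 21).
Add 3 hours 55 minutes leg 2 → 06:07 UTC.
Add 6 hours 38 minutes layover in Cinderford → 12:45 UTC.
Add 11 hours 33 minutes leg 3 → 00:18 UTC (Nov 22).
Tehran is UTC+3:30, so local arrival = 00:18 + 3:30 = 03:48 on Nov 22.

03:48 on November 22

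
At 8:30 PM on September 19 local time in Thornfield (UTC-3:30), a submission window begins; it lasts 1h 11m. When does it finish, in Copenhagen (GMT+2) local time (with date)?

Convert start to UTC: 8:30 PM + 3:30 = 12:00 AM UTC on Sep 20.
Add 1 hour 11 minutes duration → 1:11 AM UTC.
Copenhagen is UTC+2:00, so local end time = 1:11 AM + 2:00 = 3:11 AM on Sep 20.

3:11 AM on Sep 20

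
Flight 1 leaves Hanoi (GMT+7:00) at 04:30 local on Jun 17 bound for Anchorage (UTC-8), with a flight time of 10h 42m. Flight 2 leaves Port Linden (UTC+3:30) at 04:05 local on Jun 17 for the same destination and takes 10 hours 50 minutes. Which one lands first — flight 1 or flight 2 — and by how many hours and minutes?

Flight 1 in UTC: 04:30 − 7:00 = 21:30 on Jun 16.
+10 hours and 42 minutes → arrive 08:12 UTC on Jun 17.
Flight 2 in UTC: 04:05 − 3:30 = 00:35 on Jun 17.
+10 hours and 50 minutes → arrive 11:25 UTC on Jun 17.
Flight 1 lands earlier by 3 hours 13 minutes.

the first, by 3 hours 13 minutes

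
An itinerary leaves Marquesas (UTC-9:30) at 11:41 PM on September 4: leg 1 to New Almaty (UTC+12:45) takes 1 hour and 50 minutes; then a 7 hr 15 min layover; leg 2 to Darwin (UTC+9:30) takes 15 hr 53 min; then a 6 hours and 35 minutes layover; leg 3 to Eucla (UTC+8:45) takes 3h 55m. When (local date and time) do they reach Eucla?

Convert departure to UTC: 11:41 PM + 9:30 = 9:11 AM UTC on Sep 5.
Add 1 hour and 50 minutes leg 1 → 11:01 AM UTC.
Add 7 hours 15 minutes layover in New Almaty → 6:16 PM UTC.
Add 15 hours 53 minutes leg 2 → 10:09 AM UTC (Sep 6).
Add 6 hours and 35 minutes layover in Darwin → 4:44 PM UTC.
Add 3 hours 55 minutes leg 3 → 8:39 PM UTC.
Eucla is UTC+8:45, so local arrival = 8:39 PM + 8:45 = 5:24 AM on Sep 7.

5:24 AM on Sep 7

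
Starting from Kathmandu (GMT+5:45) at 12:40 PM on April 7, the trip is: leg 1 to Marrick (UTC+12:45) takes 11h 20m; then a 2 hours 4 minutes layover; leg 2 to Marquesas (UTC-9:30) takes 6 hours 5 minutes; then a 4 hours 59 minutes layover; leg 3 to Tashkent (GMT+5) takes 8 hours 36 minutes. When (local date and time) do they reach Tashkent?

Convert departure to UTC: 12:40 PM − 5:45 = 6:55 AM UTC on Apr 7.
Add 11 hours 20 minutes leg 1 → 6:15 PM UTC.
Add 2 hours 4 minutes layover in Marrick → 8:19 PM UTC.
Add 6 hours 5 minutes leg 2 → 2:24 AM UTC (Apr 8).
Add 4 hours and 59 minutes layover in Marquesas → 7:23 AM UTC.
Add 8 hours 36 minutes leg 3 → 3:59 PM UTC.
Tashkent is UTC+5:00, so local arrival = 3:59 PM + 5:00 = 8:59 PM on Apr 8.

8:59 PM on Apr 8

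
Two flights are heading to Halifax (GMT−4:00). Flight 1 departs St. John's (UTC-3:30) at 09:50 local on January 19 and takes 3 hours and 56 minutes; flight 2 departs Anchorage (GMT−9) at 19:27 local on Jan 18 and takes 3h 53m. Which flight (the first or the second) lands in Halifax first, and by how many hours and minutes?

Flight 1 in UTC: 09:50 + 3:30 = 13:20 on Jan 19.
+3 hours and 56 minutes → arrive 17:16 UTC on Jan 19.
Flight 2 in UTC: 19:27 + 9:00 = 04:27 on Jan 19.
+3 hours and 53 minutes → arrive 08:20 UTC on Jan 19.
Flight 2 lands earlier by 8 hours 56 minutes.

the second, by 8 hours 56 minutes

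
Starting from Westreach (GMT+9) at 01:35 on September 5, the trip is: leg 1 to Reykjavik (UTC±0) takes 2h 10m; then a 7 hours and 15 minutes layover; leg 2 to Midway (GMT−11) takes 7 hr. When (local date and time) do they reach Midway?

Convert departure to UTC: 01:35 − 9:00 = 16:35 UTC on Sep 4.
Add 2 hours and 10 minutes leg 1 → 18:45 UTC.
Add 7 hours 15 minutes layover in Reykjavik → 02:00 UTC (Sep 5).
Add 7 hours leg 2 → 09:00 UTC.
Midway is UTC−11:00, so local arrival = 09:00 − 11:00 = 22:00 on Sep 4.

22:00 on September 4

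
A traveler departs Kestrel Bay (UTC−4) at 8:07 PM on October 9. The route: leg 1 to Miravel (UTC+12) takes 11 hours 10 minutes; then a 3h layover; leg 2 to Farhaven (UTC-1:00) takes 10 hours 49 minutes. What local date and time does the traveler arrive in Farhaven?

12:06 AM on October 11

Convert departure to UTC: 8:07 PM + 4:00 = 12:07 AM UTC on Oct 10.
Add 11 hours and 10 minutes leg 1 → 11:17 AM UTC.
Add 3 hours layover in Miravel → 2:17 PM UTC.
Add 10 hours 49 minutes leg 2 → 1:06 AM UTC (Oct 11).
Farhaven is UTC−1:00, so local arrival = 1:06 AM − 1:00 = 12:06 AM on Oct 11.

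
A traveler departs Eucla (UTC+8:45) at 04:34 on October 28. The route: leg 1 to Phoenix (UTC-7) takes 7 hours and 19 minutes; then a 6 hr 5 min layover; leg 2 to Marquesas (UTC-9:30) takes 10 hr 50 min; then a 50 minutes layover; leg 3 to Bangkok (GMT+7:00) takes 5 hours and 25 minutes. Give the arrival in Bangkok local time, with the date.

Convert departure to UTC: 04:34 − 8:45 = 19:49 UTC on Oct 27.
Add 7 hours 19 minutes leg 1 → 03:08 UTC (Oct 28).
Add 6 hours and 5 minutes layover in Phoenix → 09:13 UTC.
Add 10 hours and 50 minutes leg 2 → 20:03 UTC.
Add 50 minutes layover in Marquesas → 20:53 UTC.
Add 5 hours 25 minutes leg 3 → 02:18 UTC (Oct 29).
Bangkok is UTC+7:00, so local arrival = 02:18 + 7:00 = 09:18 on Oct 29.

09:18 on October 29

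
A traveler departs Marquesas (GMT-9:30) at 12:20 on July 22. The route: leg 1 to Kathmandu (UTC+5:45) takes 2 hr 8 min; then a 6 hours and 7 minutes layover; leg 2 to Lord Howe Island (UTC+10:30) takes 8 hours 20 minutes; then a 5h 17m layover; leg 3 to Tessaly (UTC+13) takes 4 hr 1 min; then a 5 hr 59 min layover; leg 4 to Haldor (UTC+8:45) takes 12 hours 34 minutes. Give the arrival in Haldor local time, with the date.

03:01 on July 25

Convert departure to UTC: 12:20 + 9:30 = 21:50 UTC on Jul 22.
Add 2 hours and 8 minutes leg 1 → 23:58 UTC.
Add 6 hours 7 minutes layover in Kathmandu → 06:05 UTC (Jul 23).
Add 8 hours and 20 minutes leg 2 → 14:25 UTC.
Add 5 hours and 17 minutes layover in Lord Howe Island → 19:42 UTC.
Add 4 hours 1 minute leg 3 → 23:43 UTC.
Add 5 hours and 59 minutes layover in Tessaly → 05:42 UTC (Jul 24).
Add 12 hours and 34 minutes leg 4 → 18:16 UTC.
Haldor is UTC+8:45, so local arrival = 18:16 + 8:45 = 03:01 on Jul 25.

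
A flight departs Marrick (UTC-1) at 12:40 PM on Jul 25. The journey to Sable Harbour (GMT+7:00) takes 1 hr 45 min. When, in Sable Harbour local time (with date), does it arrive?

10:25 PM on Jul 25

Convert departure to UTC: 12:40 PM + 1:00 = 1:40 PM UTC on Jul 25.
Add 1 hour and 45 minutes travel time → 3:25 PM UTC.
Sable Harbour is UTC+7:00, so local arrival = 3:25 PM + 7:00 = 10:25 PM on Jul 25.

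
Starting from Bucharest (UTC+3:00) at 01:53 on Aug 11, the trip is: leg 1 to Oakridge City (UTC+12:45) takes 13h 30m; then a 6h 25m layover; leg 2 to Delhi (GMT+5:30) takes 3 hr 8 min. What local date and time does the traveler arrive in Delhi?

03:26 on August 12

Convert departure to UTC: 01:53 − 3:00 = 22:53 UTC on Aug 10.
Add 13 hours 30 minutes leg 1 → 12:23 UTC (Aug 11).
Add 6 hours and 25 minutes layover in Oakridge City → 18:48 UTC.
Add 3 hours 8 minutes leg 2 → 21:56 UTC.
Delhi is UTC+5:30, so local arrival = 21:56 + 5:30 = 03:26 on Aug 12.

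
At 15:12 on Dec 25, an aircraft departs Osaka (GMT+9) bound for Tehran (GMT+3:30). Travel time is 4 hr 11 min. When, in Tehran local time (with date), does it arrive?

Convert departure to UTC: 15:12 − 9:00 = 06:12 UTC on Dec 25.
Add 4 hours and 11 minutes travel time → 10:23 UTC.
Tehran is UTC+3:30, so local arrival = 10:23 + 3:30 = 13:53 on Dec 25.

13:53 on Dec 25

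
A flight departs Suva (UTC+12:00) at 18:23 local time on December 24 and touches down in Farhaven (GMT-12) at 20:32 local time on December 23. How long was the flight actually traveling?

2 hours 9 minutes

Farhaven is 24:00 behind Suva.
Clock-face elapsed time (ignoring zones) is −21 hours 51 minutes.
Actual elapsed = −21 hours 51 minutes + 24:00 = 2 hours 9 minutes.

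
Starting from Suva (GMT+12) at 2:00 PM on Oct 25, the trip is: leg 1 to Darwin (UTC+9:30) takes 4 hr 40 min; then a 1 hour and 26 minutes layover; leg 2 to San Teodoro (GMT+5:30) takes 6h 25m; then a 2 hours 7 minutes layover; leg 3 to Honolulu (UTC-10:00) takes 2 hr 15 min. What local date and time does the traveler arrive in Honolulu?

8:53 AM on October 25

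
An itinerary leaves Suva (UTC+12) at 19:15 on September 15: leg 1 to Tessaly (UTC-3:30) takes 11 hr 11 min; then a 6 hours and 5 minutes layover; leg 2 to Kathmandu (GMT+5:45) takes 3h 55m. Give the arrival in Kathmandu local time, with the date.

Convert departure to UTC: 19:15 − 12:00 = 07:15 UTC on Sep 15.
Add 11 hours 11 minutes leg 1 → 18:26 UTC.
Add 6 hours and 5 minutes layover in Tessaly → 00:31 UTC (Sep 16).
Add 3 hours 55 minutes leg 2 → 04:26 UTC.
Kathmandu is UTC+5:45, so local arrival = 04:26 + 5:45 = 10:11 on Sep 16.

10:11 on September 16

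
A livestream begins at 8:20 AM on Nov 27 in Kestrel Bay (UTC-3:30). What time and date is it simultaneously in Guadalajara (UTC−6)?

5:50 AM on November 27

In UTC: 8:20 AM + 3:30 = 11:50 AM on Nov 27.
Guadalajara is UTC−6:00: 11:50 AM − 6:00 = 5:50 AM on Nov 27.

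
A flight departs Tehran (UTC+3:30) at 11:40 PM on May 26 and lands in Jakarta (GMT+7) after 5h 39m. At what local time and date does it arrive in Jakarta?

Convert departure to UTC: 11:40 PM − 3:30 = 8:10 PM UTC on May 26.
Add 5 hours 39 minutes travel time → 1:49 AM UTC (May 27).
Jakarta is UTC+7:00, so local arrival = 1:49 AM + 7:00 = 8:49 AM on May 27.

8:49 AM on May 27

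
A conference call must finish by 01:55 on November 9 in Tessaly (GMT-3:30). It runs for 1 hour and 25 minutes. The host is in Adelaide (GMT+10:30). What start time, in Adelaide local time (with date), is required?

Target end time in UTC: 01:55 + 3:30 = 05:25 on Nov 9.
Subtract 1 hour and 25 minutes → start 04:00 UTC on Nov 9.
Adelaide is UTC+10:30: 04:00 + 10:30 = 14:30 on Nov 9.

14:30 on November 9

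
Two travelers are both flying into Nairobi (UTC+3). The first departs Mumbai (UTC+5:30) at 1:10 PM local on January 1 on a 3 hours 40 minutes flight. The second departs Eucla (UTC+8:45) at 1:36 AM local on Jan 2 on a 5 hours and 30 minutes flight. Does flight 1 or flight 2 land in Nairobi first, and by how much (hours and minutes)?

Flight 1 in UTC: 1:10 PM − 5:30 = 7:40 AM on Jan 1.
+3 hours and 40 minutes → arrive 11:20 AM UTC on Jan 1.
Flight 2 in UTC: 1:36 AM − 8:45 = 4:51 PM on Jan 1.
+5 hours and 30 minutes → arrive 10:21 PM UTC on Jan 1.
Flight 1 lands earlier by 11 hours 1 minute.

the first, by 11 hours 1 minute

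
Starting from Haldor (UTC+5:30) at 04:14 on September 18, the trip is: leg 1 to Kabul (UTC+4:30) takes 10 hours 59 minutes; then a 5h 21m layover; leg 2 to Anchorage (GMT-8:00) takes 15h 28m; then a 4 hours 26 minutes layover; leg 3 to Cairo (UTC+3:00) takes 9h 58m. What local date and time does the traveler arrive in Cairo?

23:56 on September 19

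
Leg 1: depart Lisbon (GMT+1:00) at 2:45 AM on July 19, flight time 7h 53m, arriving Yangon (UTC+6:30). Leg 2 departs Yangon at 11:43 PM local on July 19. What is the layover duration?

7 hours 35 minutes

Convert departure to UTC: 2:45 AM − 1:00 = 1:45 AM UTC on Jul 19.
Add 7 hours and 53 minutes flight time → 9:38 AM UTC.
Yangon is UTC+6:30, so local arrival = 9:38 AM + 6:30 = 4:08 PM on Jul 19.
Layover = 11:43 PM − 4:08 PM = 7 hours 35 minutes.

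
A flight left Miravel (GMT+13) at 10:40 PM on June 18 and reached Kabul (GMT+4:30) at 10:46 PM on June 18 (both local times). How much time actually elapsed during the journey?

8 hours 36 minutes

Kabul is 8:30 behind Miravel.
Clock-face elapsed time (ignoring zones) is 6 minutes.
Actual elapsed = 6 minutes + 8:30 = 8 hours 36 minutes.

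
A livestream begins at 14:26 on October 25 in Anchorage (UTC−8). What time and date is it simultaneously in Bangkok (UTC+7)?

05:26 on October 26

Bangkok is 15:00 ahead of Anchorage.
Shift by the zone difference: 14:26 + 15:00 = 05:26 on Oct 26 in Bangkok.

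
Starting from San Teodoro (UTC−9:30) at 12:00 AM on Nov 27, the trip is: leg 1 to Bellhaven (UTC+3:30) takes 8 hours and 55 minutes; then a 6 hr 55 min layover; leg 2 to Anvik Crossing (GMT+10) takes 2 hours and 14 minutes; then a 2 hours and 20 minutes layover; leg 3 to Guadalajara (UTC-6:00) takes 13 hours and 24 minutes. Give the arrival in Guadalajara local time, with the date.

1:18 PM on November 28

Convert departure to UTC: 12:00 AM + 9:30 = 9:30 AM UTC on Nov 27.
Add 8 hours and 55 minutes leg 1 → 6:25 PM UTC.
Add 6 hours 55 minutes layover in Bellhaven → 1:20 AM UTC (Nov 28).
Add 2 hours 14 minutes leg 2 → 3:34 AM UTC.
Add 2 hours and 20 minutes layover in Anvik Crossing → 5:54 AM UTC.
Add 13 hours 24 minutes leg 3 → 7:18 PM UTC.
Guadalajara is UTC−6:00, so local arrival = 7:18 PM − 6:00 = 1:18 PM on Nov 28.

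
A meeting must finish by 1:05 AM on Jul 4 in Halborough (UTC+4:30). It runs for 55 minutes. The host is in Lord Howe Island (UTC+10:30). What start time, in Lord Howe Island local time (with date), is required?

6:10 AM on July 4

Target end time in UTC: 1:05 AM − 4:30 = 8:35 PM on Jul 3.
Subtract 55 minutes → start 7:40 PM UTC on Jul 3.
Lord Howe Island is UTC+10:30: 7:40 PM + 10:30 = 6:10 AM on Jul 4.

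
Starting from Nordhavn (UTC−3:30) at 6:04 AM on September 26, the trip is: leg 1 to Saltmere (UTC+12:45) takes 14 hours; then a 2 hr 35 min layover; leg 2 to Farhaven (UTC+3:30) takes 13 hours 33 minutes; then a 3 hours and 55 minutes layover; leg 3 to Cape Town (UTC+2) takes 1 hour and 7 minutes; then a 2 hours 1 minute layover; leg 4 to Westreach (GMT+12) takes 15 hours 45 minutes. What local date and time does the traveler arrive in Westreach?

Convert departure to UTC: 6:04 AM + 3:30 = 9:34 AM UTC on Sep 26.
Add 14 hours leg 1 → 11:34 PM UTC.
Add 2 hours 35 minutes layover in Saltmere → 2:09 AM UTC (Sep 27).
Add 13 hours and 33 minutes leg 2 → 3:42 PM UTC.
Add 3 hours and 55 minutes layover in Farhaven → 7:37 PM UTC.
Add 1 hour and 7 minutes leg 3 → 8:44 PM UTC.
Add 2 hours and 1 minute layover in Cape Town → 10:45 PM UTC.
Add 15 hours and 45 minutes leg 4 → 2:30 PM UTC (Sep 28).
Westreach is UTC+12:00, so local arrival = 2:30 PM + 12:00 = 2:30 AM on Sep 29.

2:30 AM on September 29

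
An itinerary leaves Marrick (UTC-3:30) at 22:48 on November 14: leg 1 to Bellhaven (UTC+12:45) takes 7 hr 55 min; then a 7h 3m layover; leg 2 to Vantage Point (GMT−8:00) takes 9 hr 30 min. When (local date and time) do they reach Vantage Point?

Convert departure to UTC: 22:48 + 3:30 = 02:18 UTC on Nov 15.
Add 7 hours 55 minutes leg 1 → 10:13 UTC.
Add 7 hours 3 minutes layover in Bellhaven → 17:16 UTC.
Add 9 hours 30 minutes leg 2 → 02:46 UTC (Nov 16).
Vantage Point is UTC−8:00, so local arrival = 02:46 − 8:00 = 18:46 on Nov 15.

18:46 on November 15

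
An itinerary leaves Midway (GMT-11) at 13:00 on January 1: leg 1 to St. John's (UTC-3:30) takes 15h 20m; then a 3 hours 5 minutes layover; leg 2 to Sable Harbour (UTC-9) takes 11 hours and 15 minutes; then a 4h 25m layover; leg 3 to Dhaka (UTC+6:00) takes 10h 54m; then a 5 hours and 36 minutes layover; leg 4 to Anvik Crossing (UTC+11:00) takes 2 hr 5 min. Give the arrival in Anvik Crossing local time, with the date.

15:40 on January 4

Convert departure to UTC: 13:00 + 11:00 = 00:00 UTC on Jan 2.
Add 15 hours and 20 minutes leg 1 → 15:20 UTC.
Add 3 hours 5 minutes layover in St. John's → 18:25 UTC.
Add 11 hours 15 minutes leg 2 → 05:40 UTC (Jan 3).
Add 4 hours and 25 minutes layover in Sable Harbour → 10:05 UTC.
Add 10 hours and 54 minutes leg 3 → 20:59 UTC.
Add 5 hours and 36 minutes layover in Dhaka → 02:35 UTC (Jan 4).
Add 2 hours and 5 minutes leg 4 → 04:40 UTC.
Anvik Crossing is UTC+11:00, so local arrival = 04:40 + 11:00 = 15:40 on Jan 4.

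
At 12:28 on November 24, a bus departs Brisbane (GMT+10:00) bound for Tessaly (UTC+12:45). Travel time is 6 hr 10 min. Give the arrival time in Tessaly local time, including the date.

21:23 on November 24

Tessaly is 2:45 ahead of Brisbane.
After 6 hours 10 minutes it is 18:38 in Brisbane.
Shift by the zone difference: 18:38 + 2:45 = 21:23 on Nov 24 in Tessaly.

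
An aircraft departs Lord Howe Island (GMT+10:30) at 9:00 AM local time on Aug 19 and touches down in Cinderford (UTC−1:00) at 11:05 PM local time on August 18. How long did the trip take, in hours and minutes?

1 hour 35 minutes

Departure in UTC: 9:00 AM − 10:30 = 10:30 PM on Aug 18.
Arrival in UTC: 11:05 PM + 1:00 = 12:05 AM on Aug 19.
Elapsed = 12:05 AM − 10:30 PM (+1 day) = 1 hour 35 minutes.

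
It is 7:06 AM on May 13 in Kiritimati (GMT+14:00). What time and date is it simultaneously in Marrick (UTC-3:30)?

Marrick is 17:30 behind Kiritimati.
Shift by the zone difference: 7:06 AM − 17:30 = 1:36 PM on May 12 in Marrick.

1:36 PM on May 12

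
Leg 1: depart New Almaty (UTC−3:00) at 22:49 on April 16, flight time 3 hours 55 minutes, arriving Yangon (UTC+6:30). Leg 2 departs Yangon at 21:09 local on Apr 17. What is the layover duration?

8 hours 55 minutes

Convert departure to UTC: 22:49 + 3:00 = 01:49 UTC on Apr 17.
Add 3 hours 55 minutes flight time → 05:44 UTC.
Yangon is UTC+6:30, so local arrival = 05:44 + 6:30 = 12:14 on Apr 17.
Layover = 21:09 − 12:14 = 8 hours 55 minutes.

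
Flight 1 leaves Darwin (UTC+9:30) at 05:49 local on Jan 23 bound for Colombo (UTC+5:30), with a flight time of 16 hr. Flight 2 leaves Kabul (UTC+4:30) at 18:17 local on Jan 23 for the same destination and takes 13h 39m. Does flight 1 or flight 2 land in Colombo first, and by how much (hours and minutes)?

the first, by 15 hours 7 minutes

Flight 1 in UTC: 05:49 − 9:30 = 20:19 on Jan 22.
+16 hours → arrive 12:19 UTC on Jan 23.
Flight 2 in UTC: 18:17 − 4:30 = 13:47 on Jan 23.
+13 hours 39 minutes → arrive 03:26 UTC on Jan 24.
Flight 1 lands earlier by 15 hours 7 minutes.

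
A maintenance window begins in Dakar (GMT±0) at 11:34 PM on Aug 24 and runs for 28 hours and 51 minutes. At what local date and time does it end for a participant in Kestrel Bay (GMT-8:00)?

8:25 PM on August 25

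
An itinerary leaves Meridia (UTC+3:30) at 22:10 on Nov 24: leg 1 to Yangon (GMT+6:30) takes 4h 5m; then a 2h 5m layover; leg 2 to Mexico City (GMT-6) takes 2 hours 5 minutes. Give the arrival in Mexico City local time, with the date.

20:55 on November 24

Convert departure to UTC: 22:10 − 3:30 = 18:40 UTC on Nov 24.
Add 4 hours and 5 minutes leg 1 → 22:45 UTC.
Add 2 hours 5 minutes layover in Yangon → 00:50 UTC (Nov 25).
Add 2 hours and 5 minutes leg 2 → 02:55 UTC.
Mexico City is UTC−6:00, so local arrival = 02:55 − 6:00 = 20:55 on Nov 24.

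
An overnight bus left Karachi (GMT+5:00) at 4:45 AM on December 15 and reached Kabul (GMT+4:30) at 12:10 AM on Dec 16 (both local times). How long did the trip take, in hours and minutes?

19 hours 55 minutes

Departure in UTC: 4:45 AM − 5:00 = 11:45 PM on Dec 14.
Arrival in UTC: 12:10 AM − 4:30 = 7:40 PM on Dec 15.
Elapsed = 7:40 PM − 11:45 PM (+1 day) = 19 hours 55 minutes.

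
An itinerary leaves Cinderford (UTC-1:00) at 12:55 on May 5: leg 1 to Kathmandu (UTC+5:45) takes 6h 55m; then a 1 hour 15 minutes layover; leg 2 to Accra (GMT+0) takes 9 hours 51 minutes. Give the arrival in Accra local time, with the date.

Convert departure to UTC: 12:55 + 1:00 = 13:55 UTC on May 5.
Add 6 hours and 55 minutes leg 1 → 20:50 UTC.
Add 1 hour 15 minutes layover in Kathmandu → 22:05 UTC.
Add 9 hours and 51 minutes leg 2 → 07:56 UTC (May 6).
Accra is UTC+0, so local arrival is the same: 07:56 on May 6.

07:56 on May 6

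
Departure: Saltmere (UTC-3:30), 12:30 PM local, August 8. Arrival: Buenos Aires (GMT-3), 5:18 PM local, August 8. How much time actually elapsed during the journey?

4 hours 18 minutes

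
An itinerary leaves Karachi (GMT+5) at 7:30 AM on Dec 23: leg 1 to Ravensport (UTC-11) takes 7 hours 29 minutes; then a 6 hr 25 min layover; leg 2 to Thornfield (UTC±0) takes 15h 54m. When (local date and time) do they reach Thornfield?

Convert departure to UTC: 7:30 AM − 5:00 = 2:30 AM UTC on Dec 23.
Add 7 hours 29 minutes leg 1 → 9:59 AM UTC.
Add 6 hours and 25 minutes layover in Ravensport → 4:24 PM UTC.
Add 15 hours 54 minutes leg 2 → 8:18 AM UTC (Dec 24).
Thornfield is UTC+0, so local arrival is the same: 8:18 AM on Dec 24.

8:18 AM on Dec 24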